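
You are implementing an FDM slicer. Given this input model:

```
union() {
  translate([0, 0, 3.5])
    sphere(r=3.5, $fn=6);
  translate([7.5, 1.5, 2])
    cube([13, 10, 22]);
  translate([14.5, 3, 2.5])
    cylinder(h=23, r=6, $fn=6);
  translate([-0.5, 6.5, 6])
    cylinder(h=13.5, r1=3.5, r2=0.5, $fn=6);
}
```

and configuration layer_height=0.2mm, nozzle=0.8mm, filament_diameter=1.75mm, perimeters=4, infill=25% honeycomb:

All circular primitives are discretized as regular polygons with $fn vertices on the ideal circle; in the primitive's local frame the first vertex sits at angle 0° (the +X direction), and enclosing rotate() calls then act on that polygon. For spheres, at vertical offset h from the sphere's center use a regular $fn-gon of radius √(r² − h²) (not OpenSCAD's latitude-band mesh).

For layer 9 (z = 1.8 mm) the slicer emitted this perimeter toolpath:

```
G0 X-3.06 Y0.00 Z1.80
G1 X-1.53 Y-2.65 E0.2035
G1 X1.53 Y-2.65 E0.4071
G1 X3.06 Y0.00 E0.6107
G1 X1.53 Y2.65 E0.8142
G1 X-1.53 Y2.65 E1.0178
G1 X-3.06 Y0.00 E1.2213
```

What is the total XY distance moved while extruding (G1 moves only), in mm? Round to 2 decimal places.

Sum the Euclidean lengths of each G1 segment: total = 18.36 mm.

18.36 mm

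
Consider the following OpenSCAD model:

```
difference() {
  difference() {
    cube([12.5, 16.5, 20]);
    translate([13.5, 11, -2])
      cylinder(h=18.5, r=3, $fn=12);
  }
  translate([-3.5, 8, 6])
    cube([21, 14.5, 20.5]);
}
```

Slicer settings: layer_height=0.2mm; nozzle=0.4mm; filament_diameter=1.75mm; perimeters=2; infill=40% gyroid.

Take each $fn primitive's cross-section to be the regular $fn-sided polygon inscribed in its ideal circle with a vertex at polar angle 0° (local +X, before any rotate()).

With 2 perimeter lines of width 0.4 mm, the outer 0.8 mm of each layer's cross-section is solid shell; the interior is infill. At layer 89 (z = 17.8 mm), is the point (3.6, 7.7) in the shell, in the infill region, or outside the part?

shell

At z = 17.8 mm: the 12.5×16.5 cube contributes its full rectangle; the cylinder at (13.5, 11) is not intersected at this z (z outside [-2, 16.5]); Taking the first minus the rest: none of the subtracted shapes is present at this height, so the 12.5×16.5 cube is unchanged — 1 connected region; the 21×14.5 cube at (-3.5, 8) contributes its full rectangle; Subtracting the remaining from the first: starting from that combined region, the 21×14.5 cube at (-3.5, 8) partially overlaps it — only the 106.25 mm² overlap (of its 304.50 mm²) is removed, clipping the outline — 1 connected region. Overall, the cross-section is a single solid region. The nearest boundary edge runs (0.00, 8.00)→(12.50, 8.00); distance from the point to it = 0.30 mm. The point is inside the cross-section, 0.30 mm from the nearest boundary — within the 0.8 mm shell band (2 × 0.4).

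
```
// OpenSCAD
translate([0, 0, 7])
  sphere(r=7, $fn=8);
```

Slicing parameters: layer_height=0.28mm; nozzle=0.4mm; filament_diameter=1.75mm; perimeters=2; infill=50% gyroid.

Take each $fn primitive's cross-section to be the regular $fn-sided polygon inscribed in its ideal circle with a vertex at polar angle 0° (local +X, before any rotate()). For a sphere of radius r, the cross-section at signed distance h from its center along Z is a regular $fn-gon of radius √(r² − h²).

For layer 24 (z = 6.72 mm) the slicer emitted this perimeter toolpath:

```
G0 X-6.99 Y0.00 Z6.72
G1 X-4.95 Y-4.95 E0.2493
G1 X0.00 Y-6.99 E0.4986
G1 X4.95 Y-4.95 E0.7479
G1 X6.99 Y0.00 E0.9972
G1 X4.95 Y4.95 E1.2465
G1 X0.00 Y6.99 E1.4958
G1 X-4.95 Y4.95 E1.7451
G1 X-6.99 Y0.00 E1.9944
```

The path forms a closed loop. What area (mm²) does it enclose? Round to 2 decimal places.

Apply the shoelace formula to the sequence of (X, Y) vertices; enclosed area = 138.40 mm².

138.40 mm²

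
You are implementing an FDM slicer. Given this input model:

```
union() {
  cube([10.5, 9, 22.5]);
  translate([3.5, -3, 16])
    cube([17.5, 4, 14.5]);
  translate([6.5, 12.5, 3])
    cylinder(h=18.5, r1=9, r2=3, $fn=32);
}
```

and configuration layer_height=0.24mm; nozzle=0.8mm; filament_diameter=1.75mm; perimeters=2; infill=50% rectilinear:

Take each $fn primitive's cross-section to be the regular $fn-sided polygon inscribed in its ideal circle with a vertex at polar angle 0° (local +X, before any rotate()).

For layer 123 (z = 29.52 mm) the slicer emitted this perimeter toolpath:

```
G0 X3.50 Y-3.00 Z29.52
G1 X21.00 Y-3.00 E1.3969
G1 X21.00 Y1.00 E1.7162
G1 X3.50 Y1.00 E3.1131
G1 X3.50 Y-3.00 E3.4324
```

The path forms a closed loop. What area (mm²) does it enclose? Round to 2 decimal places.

Apply the shoelace formula to the sequence of (X, Y) vertices; enclosed area = 70.00 mm².

70.00 mm²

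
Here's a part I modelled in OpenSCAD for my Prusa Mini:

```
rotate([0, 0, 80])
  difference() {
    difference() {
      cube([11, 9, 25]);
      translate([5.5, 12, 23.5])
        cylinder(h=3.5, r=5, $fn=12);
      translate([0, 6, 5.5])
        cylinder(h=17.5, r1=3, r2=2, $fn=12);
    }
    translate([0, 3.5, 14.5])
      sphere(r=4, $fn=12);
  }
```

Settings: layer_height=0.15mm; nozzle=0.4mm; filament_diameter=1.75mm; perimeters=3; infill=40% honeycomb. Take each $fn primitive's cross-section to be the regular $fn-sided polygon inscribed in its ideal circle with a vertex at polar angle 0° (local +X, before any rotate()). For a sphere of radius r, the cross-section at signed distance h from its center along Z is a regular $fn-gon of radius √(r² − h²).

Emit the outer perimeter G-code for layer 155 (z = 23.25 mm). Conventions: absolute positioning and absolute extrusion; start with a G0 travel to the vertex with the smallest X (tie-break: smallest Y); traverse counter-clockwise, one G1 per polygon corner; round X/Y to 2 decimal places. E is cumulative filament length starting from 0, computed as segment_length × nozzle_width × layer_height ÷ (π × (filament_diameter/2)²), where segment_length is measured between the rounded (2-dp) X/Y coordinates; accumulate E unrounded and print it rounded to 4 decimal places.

G0 X-8.86 Y1.56 Z23.25
G1 X0.00 Y0.00 E0.2244
G1 X1.91 Y10.83 E0.4987
G1 X-6.95 Y12.40 E0.7232
G1 X-8.86 Y1.56 E0.9978

At z = 23.25 mm: the cube (footprint 11×9) is included at this height; the cylinder at (5.5, 12) is not intersected at this z (z outside [23.5, 27]); the cone at (0, 6) is not intersected at this z (z outside [5.5, 23]); Subtracting the remaining from the first: none of the subtracted shapes is present at this height, so the 11×9 cube is unchanged — 1 connected region; the sphere at (0, 3.5) is not intersected at this z (|z−center|=8.750 > r=4); Taking the first minus the rest: none of the subtracted shapes is present at this height, so that combined region is unchanged — 1 connected region; (whole slice rotated 80° about Z — lengths, areas and connectivity unchanged). The outline is a single polygon with 4 vertices. Extrusion per mm of travel: 0.4 × 0.15 / (π × 0.875²) = 0.024945. Accumulating E over each segment gives final E = 0.9978.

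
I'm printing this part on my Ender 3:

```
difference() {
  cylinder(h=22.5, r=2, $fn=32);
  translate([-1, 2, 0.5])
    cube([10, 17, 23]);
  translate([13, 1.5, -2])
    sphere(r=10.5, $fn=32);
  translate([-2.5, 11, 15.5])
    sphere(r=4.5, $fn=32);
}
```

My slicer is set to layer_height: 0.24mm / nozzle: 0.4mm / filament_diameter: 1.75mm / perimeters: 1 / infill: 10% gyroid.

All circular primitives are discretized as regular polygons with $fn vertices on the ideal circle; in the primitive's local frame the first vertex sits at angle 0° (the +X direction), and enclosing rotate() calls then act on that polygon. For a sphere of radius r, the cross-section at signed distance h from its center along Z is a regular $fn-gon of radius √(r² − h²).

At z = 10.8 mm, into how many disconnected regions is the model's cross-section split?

1

At z = 10.8 mm: the r=2 cylinder gives a regular 32-gon of circumradius 2 (constant along its height); the 10×17 cube at (-1, 2) contributes its full rectangle; the sphere at (13, 1.5) is not intersected at this z (|z−center|=12.800 > r=10.5); the sphere at (-2.5, 11) does not reach this height (|z−center|=4.700 > r=4.5); After the difference (first − rest): starting from the r=2 cylinder, the 10×17 cube at (-1, 2) misses the remaining region (no effect) — 1 connected region. The result has 1 disconnected region.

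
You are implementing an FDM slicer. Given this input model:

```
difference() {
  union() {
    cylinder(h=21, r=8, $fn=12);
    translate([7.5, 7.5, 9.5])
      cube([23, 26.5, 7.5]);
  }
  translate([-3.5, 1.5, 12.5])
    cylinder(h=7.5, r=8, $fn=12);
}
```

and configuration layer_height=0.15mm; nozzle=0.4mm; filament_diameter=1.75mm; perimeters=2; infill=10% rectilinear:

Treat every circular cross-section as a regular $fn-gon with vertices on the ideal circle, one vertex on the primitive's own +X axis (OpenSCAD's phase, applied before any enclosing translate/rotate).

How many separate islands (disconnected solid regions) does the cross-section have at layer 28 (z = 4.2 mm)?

1

At z = 4.2 mm: the cylinder: section is a regular 12-gon, circumradius r=8; the cube at (7.5, 7.5) does not reach this height (z outside [9.5, 17]); Taking the union: only the r=8 cylinder is present, so the union is just that shape — 1 connected region; the cylinder at (-3.5, 1.5) is absent (z outside [12.5, 20]); Taking the first minus the rest: none of the subtracted shapes is present at this height, so the result so far is unchanged — 1 connected region. Overall, the cross-section is a single solid region. Island count = 1.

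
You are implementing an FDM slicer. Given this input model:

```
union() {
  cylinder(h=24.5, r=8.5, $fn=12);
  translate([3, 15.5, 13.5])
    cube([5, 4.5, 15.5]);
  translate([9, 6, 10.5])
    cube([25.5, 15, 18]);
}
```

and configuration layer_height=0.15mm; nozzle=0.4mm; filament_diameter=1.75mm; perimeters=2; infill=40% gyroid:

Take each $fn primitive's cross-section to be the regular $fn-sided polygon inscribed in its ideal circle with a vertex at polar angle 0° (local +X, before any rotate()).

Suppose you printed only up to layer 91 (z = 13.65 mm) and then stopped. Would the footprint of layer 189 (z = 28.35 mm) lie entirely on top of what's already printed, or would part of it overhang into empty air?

entirely on top

Compare the two slices. At z = 13.65: the r=8.5 cylinder contributes a regular 12-gon of circumradius 8.5 (area = (12/2)·8.500²·sin(360°/12) = 216.75 mm²); the 5×4.5 cube at (3, 15.5) contributes its full rectangle (area 22.50 mm²); the cube at (9, 6) is present — its section is the full 25.5×15 rectangle (area 382.50 mm²); Merging all regions: the 3 present regions are separate (no shared area or edge), so areas and boundary lengths simply add and each stays a separate island — area = 621.75 mm². At z = 28.35: the cylinder is absent (z outside [0, 24.5]); the cube at (3, 15.5) is present — its section is the full 5×4.5 rectangle (area 22.50 mm²); the cube at (9, 6) (footprint 25.5×15) is included at this height (area 382.50 mm²); Merging all regions: the 2 present regions are separate (no shared area or edge), so areas and boundary lengths simply add and each stays a separate island — area = 405.00 mm². Checking containment: the cross-section at z = 28.35 is a subset of the cross-section at z = 13.65.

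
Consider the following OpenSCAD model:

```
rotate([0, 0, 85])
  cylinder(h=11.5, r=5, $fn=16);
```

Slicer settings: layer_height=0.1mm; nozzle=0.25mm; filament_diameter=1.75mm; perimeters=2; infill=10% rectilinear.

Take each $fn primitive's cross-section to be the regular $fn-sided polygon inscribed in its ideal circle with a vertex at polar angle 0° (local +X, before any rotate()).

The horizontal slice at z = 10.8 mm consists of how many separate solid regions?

1

At z = 10.8 mm: the cylinder: section is a regular 16-gon, circumradius r=5; (rotated 85° about Z; rotation is an isometry so areas/perimeters/island counts are preserved). The result has 1 disconnected region.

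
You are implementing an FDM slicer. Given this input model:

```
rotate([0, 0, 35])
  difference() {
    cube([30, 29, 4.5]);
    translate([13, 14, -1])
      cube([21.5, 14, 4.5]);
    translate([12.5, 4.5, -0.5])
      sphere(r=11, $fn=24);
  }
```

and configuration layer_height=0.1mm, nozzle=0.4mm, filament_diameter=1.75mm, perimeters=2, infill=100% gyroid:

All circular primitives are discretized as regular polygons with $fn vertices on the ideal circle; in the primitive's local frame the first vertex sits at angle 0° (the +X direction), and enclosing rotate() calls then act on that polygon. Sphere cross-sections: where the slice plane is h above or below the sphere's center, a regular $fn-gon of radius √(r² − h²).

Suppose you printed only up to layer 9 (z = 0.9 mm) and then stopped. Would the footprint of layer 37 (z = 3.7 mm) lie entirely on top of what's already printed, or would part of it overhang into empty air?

part overhangs

Compare the two slices. At z = 0.9: the cube is present — its section is the full 30×29 rectangle (area 870.00 mm²); the 21.5×14 cube at (13, 14) contributes its full rectangle (area 301.00 mm²); the r=11 sphere at (12.5, 4.5) contributes a regular 24-gon of circumradius √(11²−1.4²) = 10.911 (area = (24/2)·10.911²·sin(360°/24) = 369.72 mm²); Subtracting the remaining from the first: starting from the 30×29 cube (870.00 mm²), the 21.5×14 cube at (13, 14) partially overlaps it — only the 238.00 mm² overlap (of its 301.00 mm²) is removed, clipping the outline; the r=11 sphere at (12.5, 4.5) partially overlaps it — only the 275.52 mm² overlap (of its 369.72 mm²) is removed, clipping the outline — area = 356.48 mm²; (rotated 35° about Z; rotation is an isometry so areas/perimeters/island counts are preserved). At z = 3.7: the 30×29 cube contributes its full rectangle (area 870.00 mm²); the cube at (13, 14) is absent (z outside [-1, 3.5]); the sphere at (12.5, 4.5): section is a regular 24-gon, circumradius = √(r²−h²) = √(11²−4.2²) = 10.167 (area = (24/2)·10.167²·sin(360°/24) = 321.02 mm²); After the difference (first − rest): starting from the 30×29 cube (870.00 mm²), the r=11 sphere at (12.5, 4.5) partially overlaps it — only the 248.36 mm² overlap (of its 321.02 mm²) is removed, clipping the outline — area = 621.64 mm²; (rotated 35° about Z; rotation is an isometry so areas/perimeters/island counts are preserved). Checking containment: at z = 3.7 the cross-section extends beyond the z = 0.9 cross-section by about 265.17 mm².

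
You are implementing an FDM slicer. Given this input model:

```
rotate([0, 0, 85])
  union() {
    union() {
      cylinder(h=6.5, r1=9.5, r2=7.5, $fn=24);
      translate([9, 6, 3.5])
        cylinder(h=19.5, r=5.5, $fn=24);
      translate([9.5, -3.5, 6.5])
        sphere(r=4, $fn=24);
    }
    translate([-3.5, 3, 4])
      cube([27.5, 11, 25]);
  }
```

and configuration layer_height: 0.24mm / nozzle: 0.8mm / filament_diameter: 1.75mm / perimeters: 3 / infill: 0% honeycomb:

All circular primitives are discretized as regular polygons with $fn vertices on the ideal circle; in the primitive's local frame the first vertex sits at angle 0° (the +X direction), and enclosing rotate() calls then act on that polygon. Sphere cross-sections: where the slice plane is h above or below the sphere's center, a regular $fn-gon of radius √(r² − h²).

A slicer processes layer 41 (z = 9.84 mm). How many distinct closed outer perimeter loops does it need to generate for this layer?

2

At z = 9.84 mm: the cone is not intersected at this z (z outside [0, 6.5]); the r=5.5 cylinder at (9, 6) contributes a regular 24-gon of circumradius 5.5; the r=4 sphere at (9.5, -3.5) slices to a regular 24-gon of circumradius 2.201 (√(r²−h²) with h=3.34 from center); Combining (union): the 2 present regions are separate (no shared area or edge), so areas and boundary lengths simply add and each stays a separate island — 2 connected regions; the cube at (-3.5, 3) (footprint 27.5×11) is included at this height; Merging all regions: the regions partially overlap (shared area 78.07 mm²), so overlapping operands fuse into one piece — 2 connected regions; (rotated 85° about Z; rotation is an isometry so areas/perimeters/island counts are preserved). The result has 2 disconnected regions.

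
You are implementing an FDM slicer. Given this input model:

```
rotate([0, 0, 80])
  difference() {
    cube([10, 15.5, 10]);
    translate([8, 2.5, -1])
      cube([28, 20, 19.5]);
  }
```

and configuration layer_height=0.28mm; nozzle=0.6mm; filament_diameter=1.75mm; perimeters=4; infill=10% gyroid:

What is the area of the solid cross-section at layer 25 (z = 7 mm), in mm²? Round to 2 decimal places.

129.00 mm²

At z = 7 mm: the cube is present — its section is the full 10×15.5 rectangle (area 155.00 mm²); the cube at (8, 2.5) is present — its section is the full 28×20 rectangle (area 560.00 mm²); Taking the first minus the rest: starting from the 10×15.5 cube (155.00 mm²), the 28×20 cube at (8, 2.5) partially overlaps it — only the 26.00 mm² overlap (of its 560.00 mm²) is removed, clipping the outline — area = 129.00 mm²; (whole slice rotated 80° about Z — lengths, areas and connectivity unchanged). Overall, the cross-section is a single solid region. Net area = 129.00 mm².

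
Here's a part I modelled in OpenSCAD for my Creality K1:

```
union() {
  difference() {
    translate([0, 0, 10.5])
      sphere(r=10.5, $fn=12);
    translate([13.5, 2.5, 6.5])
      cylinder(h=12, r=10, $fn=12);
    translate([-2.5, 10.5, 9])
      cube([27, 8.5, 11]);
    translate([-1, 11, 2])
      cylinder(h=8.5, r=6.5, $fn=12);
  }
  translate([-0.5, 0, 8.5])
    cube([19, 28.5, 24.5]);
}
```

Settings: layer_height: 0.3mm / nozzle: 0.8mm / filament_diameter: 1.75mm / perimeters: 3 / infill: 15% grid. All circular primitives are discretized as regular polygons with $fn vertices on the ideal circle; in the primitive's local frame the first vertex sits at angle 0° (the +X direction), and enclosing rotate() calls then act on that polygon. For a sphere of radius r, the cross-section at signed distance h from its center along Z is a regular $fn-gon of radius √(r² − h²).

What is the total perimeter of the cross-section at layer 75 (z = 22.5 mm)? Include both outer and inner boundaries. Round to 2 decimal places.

At z = 22.5 mm: the sphere is absent (|z−center|=12.000 > r=10.5); the cylinder at (13.5, 2.5) is not intersected at this z (z outside [6.5, 18.5]); the cube at (-2.5, 10.5) is absent (z outside [9, 20]); the cylinder at (-1, 11) is absent (z outside [2, 10.5]); Taking the first minus the rest: the first operand is absent here, so nothing remains; the cube at (-0.5, 0) (footprint 19×28.5) is included at this height (perimeter 95.00 mm); Combining (union): only the 19×28.5 cube at (-0.5, 0) is present, so the union is just that shape — boundary = 95.00 mm. Overall, the cross-section is a single solid region. Total boundary length (outer) = 95.00 mm.

95.00 mm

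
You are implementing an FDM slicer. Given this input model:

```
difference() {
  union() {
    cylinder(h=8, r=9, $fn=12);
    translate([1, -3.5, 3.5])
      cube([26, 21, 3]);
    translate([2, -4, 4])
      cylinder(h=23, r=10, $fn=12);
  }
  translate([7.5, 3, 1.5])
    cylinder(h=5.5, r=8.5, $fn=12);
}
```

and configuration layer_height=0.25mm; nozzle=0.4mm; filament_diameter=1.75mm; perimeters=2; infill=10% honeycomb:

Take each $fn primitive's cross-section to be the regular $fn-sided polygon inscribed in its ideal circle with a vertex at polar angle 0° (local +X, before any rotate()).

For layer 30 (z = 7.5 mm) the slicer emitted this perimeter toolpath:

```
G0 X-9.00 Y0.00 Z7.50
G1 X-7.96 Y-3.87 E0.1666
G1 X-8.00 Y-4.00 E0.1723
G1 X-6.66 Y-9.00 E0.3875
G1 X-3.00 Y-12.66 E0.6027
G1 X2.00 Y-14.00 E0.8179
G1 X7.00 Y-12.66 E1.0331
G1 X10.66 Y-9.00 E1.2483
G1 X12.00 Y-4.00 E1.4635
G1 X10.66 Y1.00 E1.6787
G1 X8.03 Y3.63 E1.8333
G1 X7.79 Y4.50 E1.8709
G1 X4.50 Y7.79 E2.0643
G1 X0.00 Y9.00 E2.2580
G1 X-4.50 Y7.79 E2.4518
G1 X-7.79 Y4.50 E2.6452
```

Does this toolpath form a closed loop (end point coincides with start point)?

Start point (G0): (-9.00, 0.00). End point (last G1): the path does not return to the start — open.

no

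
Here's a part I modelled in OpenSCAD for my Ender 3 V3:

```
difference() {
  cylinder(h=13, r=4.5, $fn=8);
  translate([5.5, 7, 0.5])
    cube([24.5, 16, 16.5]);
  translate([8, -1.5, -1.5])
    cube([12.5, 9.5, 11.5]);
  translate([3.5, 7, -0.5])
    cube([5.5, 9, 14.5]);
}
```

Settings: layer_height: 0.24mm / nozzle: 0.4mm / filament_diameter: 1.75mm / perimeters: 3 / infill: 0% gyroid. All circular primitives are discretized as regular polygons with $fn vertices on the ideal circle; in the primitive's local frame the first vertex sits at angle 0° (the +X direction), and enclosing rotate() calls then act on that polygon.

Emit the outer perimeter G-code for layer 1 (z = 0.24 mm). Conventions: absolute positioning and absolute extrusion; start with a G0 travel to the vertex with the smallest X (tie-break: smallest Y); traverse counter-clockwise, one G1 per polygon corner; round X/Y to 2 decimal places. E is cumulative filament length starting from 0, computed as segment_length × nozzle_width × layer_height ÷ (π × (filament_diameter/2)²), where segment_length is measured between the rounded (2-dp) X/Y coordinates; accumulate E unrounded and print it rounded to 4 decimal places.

G0 X-4.50 Y0.00 Z0.24
G1 X-3.18 Y-3.18 E0.1374
G1 X0.00 Y-4.50 E0.2748
G1 X3.18 Y-3.18 E0.4123
G1 X4.50 Y0.00 E0.5497
G1 X3.18 Y3.18 E0.6871
G1 X0.00 Y4.50 E0.8245
G1 X-3.18 Y3.18 E0.9619
G1 X-4.50 Y0.00 E1.0994

At z = 0.24 mm: the r=4.5 cylinder contributes a regular 8-gon of circumradius 4.5; the cube at (5.5, 7) does not reach this height (z outside [0.5, 17]); the cube at (8, -1.5) (footprint 12.5×9.5) is included at this height; the 5.5×9 cube at (3.5, 7) contributes its full rectangle; After the difference (first − rest): starting from the r=4.5 cylinder, the 12.5×9.5 cube at (8, -1.5) misses the remaining region (no effect); the 5.5×9 cube at (3.5, 7) misses the remaining region (no effect) — 1 connected region. The outline is a single polygon with 8 vertices. Extrusion per mm of travel: 0.4 × 0.24 / (π × 0.875²) = 0.039912. Accumulating E over each segment gives final E = 1.0994.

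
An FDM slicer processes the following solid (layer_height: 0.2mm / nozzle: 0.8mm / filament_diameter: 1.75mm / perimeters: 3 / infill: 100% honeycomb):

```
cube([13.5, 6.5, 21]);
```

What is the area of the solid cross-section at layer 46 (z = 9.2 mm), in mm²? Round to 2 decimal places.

At z = 9.2 mm: the cube (footprint 13.5×6.5) is included at this height (area 87.75 mm²). Overall, the cross-section is a single solid region. Net area = 87.75 mm².

87.75 mm²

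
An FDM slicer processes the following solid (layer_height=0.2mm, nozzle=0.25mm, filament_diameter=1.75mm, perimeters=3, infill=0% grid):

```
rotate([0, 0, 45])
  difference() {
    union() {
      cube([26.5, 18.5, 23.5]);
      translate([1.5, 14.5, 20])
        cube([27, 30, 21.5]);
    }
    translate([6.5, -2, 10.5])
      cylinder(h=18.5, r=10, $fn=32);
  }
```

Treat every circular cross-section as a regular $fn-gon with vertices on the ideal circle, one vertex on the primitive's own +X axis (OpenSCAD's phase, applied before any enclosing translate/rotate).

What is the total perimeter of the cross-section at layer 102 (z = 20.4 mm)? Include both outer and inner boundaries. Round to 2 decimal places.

144.94 mm

At z = 20.4 mm: the cube (footprint 26.5×18.5) is included at this height (perimeter 90.00 mm); the cube at (1.5, 14.5) (footprint 27×30) is included at this height (perimeter 114.00 mm); Taking the union: the regions partially overlap (shared area 100.00 mm²), so the edge portions inside another operand are dropped and the merged outline is re-measured after clipping — boundary = 146.00 mm; the r=10 cylinder at (6.5, -2) contributes a regular 32-gon of circumradius 10 (perimeter = 2·32·10.000·sin(180°/32) = 62.73 mm); Subtracting the remaining from the first: starting from that combined region, the r=10 cylinder at (6.5, -2) partially overlaps it — only the 105.08 mm² overlap (of its 312.14 mm²) is removed, clipping the outline — boundary = 144.94 mm; (rotated 45° about Z; rotation is an isometry so areas/perimeters/island counts are preserved). Overall, the cross-section is a single solid region. Total boundary length (outer) = 144.94 mm.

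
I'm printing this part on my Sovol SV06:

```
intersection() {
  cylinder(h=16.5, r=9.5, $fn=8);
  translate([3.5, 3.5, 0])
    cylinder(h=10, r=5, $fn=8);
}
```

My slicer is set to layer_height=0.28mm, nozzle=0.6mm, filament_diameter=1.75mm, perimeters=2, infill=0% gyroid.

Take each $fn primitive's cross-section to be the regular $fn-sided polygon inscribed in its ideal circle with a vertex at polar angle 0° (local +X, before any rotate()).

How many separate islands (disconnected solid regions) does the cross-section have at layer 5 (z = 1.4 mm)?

1

At z = 1.4 mm: the cylinder: section is a regular 8-gon, circumradius r=9.5; the r=5 cylinder at (3.5, 3.5) contributes a regular 8-gon of circumradius 5; Keeping only the common overlap: the r=5 cylinder at (3.5, 3.5) partially overlaps the r=9.5 cylinder; clipping to the common part keeps 67.43 mm² — 1 connected region. Overall, the cross-section is a single solid region. Island count = 1.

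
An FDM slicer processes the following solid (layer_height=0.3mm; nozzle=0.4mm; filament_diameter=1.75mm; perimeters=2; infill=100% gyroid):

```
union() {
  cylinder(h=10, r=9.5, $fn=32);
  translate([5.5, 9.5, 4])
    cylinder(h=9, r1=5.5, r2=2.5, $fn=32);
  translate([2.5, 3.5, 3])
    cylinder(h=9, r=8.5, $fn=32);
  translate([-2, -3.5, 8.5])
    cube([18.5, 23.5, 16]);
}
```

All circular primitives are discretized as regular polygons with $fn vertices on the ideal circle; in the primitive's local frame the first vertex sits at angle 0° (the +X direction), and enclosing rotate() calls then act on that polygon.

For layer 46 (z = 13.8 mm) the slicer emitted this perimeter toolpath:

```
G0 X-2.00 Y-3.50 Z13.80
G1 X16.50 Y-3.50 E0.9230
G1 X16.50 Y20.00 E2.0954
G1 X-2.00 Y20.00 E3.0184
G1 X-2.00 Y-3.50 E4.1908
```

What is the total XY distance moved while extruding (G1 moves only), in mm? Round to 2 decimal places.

Sum the Euclidean lengths of each G1 segment: total = 84.00 mm.

84.00 mm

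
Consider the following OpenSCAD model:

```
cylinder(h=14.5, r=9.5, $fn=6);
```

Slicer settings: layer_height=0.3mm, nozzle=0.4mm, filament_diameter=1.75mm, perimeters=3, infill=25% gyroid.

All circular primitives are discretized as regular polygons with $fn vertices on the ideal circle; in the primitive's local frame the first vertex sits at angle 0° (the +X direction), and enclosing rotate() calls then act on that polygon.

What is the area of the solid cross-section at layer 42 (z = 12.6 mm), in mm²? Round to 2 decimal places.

At z = 12.6 mm: the r=9.5 cylinder gives a regular 6-gon of circumradius 9.5 (constant along its height) (area = (6/2)·9.500²·sin(360°/6) = 234.48 mm²). Overall, the cross-section is a single solid region. Net area = 234.48 mm².

234.48 mm²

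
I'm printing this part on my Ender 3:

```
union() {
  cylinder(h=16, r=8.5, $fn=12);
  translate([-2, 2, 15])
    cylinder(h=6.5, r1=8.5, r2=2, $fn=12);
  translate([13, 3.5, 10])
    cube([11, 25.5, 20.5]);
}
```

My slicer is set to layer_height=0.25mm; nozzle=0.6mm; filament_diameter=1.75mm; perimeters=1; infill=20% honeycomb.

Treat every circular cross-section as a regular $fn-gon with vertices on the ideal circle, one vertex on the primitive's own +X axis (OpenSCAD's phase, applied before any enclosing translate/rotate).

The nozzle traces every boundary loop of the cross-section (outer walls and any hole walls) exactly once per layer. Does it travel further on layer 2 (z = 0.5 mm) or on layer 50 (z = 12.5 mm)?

layer 50 (z = 12.5 mm)

Layer 2 (z = 0.5): the r=8.5 cylinder contributes a regular 12-gon of circumradius 8.5 (perimeter = 2·12·8.500·sin(180°/12) = 52.80 mm); the cone at (-2, 2) is not intersected at this z (z outside [15, 21.5]); the cube at (13, 3.5) does not reach this height (z outside [10, 30.5]); Merging all regions: only the r=8.5 cylinder is present, so the union is just that shape — boundary = 52.80 mm. So its perimeter = 52.80 mm. Layer 50 (z = 12.5): the r=8.5 cylinder contributes a regular 12-gon of circumradius 8.5 (perimeter = 2·12·8.500·sin(180°/12) = 52.80 mm); the cone at (-2, 2) is absent (z outside [15, 21.5]); the cube at (13, 3.5) is present — its section is the full 11×25.5 rectangle (perimeter 73.00 mm); Taking the union: the 2 present regions are separate (no shared area or edge), so areas and boundary lengths simply add and each stays a separate island — boundary = 125.80 mm. So its perimeter = 125.80 mm. Layer 50 is larger (125.80 vs 52.80 mm).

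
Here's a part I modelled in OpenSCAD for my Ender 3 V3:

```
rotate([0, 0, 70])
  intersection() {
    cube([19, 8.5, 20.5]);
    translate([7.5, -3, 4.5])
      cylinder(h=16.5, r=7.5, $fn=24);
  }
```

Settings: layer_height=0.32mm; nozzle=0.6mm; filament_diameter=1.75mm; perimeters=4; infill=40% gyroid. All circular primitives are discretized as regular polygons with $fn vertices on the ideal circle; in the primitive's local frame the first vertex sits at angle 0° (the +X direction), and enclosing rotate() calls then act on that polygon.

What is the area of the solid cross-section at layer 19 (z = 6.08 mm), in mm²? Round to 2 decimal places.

43.85 mm²

At z = 6.08 mm: the cube (footprint 19×8.5) is included at this height (area 161.50 mm²); the r=7.5 cylinder at (7.5, -3) contributes a regular 24-gon of circumradius 7.5 (area = (24/2)·7.500²·sin(360°/24) = 174.70 mm²); Keeping only the common overlap: the r=7.5 cylinder at (7.5, -3) partially overlaps the 19×8.5 cube; clipping to the common part keeps 43.85 mm² — area = 43.85 mm²; (rotated 70° about Z; rotation is an isometry so areas/perimeters/island counts are preserved). Overall, the cross-section is a single solid region. Net area = 43.85 mm².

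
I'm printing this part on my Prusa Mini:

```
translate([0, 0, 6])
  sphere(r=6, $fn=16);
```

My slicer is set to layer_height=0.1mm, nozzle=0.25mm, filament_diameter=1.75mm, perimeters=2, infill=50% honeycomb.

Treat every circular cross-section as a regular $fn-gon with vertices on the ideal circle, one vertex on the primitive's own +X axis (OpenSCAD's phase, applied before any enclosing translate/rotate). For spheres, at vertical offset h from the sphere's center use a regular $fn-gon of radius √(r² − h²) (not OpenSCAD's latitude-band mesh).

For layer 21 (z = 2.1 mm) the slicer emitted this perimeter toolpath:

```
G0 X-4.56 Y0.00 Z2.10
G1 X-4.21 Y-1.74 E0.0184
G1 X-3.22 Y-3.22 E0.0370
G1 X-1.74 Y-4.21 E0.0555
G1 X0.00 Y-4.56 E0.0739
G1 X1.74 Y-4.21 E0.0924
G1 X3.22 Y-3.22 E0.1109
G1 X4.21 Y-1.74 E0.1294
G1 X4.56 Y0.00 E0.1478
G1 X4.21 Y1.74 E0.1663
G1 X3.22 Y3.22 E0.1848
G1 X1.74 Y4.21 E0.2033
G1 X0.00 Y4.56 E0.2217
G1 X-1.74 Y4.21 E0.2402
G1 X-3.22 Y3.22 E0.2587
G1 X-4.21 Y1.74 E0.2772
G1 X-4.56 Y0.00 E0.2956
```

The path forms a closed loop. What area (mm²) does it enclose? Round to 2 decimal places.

63.55 mm²

Apply the shoelace formula to the sequence of (X, Y) vertices; enclosed area = 63.55 mm².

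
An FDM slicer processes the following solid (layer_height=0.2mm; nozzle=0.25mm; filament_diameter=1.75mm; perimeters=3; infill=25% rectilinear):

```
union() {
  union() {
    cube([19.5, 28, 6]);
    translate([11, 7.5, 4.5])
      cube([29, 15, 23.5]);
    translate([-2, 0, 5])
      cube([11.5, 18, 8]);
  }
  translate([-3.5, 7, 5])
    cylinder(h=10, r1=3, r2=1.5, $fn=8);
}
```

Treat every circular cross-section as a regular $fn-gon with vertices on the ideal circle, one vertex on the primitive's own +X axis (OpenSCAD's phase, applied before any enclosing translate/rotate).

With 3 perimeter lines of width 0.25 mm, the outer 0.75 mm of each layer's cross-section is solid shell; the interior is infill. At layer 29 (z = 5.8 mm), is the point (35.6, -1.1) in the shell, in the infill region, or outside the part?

outside

At z = 5.8 mm: the 19.5×28 cube contributes its full rectangle; the cube at (11, 7.5) is present — its section is the full 29×15 rectangle; the cube at (-2, 0) is present — its section is the full 11.5×18 rectangle; Taking the union: the regions partially overlap (shared area 298.50 mm²), so overlapping operands fuse into one piece — 1 connected region; the cone at (-3.5, 7) (r1=3→r2=1.5) has section circumradius 2.880 here — a regular 8-gon; Merging all regions: the regions partially overlap (shared area 4.02 mm²), so overlapping operands fuse into one piece — 1 connected region. Overall, the cross-section is a single solid region. The nearest boundary edge runs (40.00, 7.50)→(19.50, 7.50); distance from the point to it = 8.60 mm. The point is not inside any of the regions above, so it lies outside the cross-section (8.60 mm from the nearest boundary).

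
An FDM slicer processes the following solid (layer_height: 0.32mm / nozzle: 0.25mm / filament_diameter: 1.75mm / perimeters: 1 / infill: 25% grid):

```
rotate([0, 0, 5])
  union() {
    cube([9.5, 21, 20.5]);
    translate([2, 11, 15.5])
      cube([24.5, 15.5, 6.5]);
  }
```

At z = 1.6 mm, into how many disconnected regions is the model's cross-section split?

At z = 1.6 mm: the cube (footprint 9.5×21) is included at this height; the cube at (2, 11) is absent (z outside [15.5, 22]); Taking the union: only the 9.5×21 cube is present, so the union is just that shape — 1 connected region; (whole slice rotated 5° about Z — lengths, areas and connectivity unchanged). The result has 1 disconnected region.

1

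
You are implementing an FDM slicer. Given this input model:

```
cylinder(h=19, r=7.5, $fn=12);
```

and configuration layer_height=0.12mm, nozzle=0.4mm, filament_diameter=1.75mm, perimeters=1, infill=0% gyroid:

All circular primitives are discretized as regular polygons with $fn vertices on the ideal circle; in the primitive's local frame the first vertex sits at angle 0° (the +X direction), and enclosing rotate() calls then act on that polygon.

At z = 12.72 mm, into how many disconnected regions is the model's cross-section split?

1

At z = 12.72 mm: the cylinder: section is a regular 12-gon, circumradius r=7.5. The result has 1 disconnected region.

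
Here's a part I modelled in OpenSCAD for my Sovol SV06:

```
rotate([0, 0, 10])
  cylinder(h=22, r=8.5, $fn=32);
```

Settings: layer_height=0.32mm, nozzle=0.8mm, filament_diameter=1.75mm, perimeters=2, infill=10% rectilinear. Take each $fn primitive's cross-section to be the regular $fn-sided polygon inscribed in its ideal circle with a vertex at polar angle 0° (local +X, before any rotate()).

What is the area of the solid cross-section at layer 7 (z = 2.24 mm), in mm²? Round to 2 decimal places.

225.52 mm²

At z = 2.24 mm: the cylinder: section is a regular 32-gon, circumradius r=8.5 (area = (32/2)·8.500²·sin(360°/32) = 225.52 mm²); (rotated 10° about Z; rotation is an isometry so areas/perimeters/island counts are preserved). Overall, the cross-section is a single solid region. Net area = 225.52 mm².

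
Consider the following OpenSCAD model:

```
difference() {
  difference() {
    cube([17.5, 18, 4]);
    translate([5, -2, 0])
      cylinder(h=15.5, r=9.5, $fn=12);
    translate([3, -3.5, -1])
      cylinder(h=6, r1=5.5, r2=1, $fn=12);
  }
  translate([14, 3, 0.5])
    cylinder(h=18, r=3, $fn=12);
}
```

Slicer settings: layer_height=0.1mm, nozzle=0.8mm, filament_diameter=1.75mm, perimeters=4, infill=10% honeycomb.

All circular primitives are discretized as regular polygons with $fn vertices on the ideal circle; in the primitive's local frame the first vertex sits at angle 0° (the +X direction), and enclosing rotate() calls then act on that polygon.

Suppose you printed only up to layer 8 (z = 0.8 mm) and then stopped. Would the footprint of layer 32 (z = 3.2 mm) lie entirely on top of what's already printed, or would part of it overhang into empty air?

Compare the two slices. At z = 0.8: the cube is present — its section is the full 17.5×18 rectangle (area 315.00 mm²); the cylinder at (5, -2): section is a regular 12-gon, circumradius r=9.5 (area = (12/2)·9.500²·sin(360°/12) = 270.75 mm²); the cone at (3, -3.5) contributes a regular 12-gon of circumradius 4.150 (interpolated between r1=5.5 and r2=1 at t=0.300) (area = (12/2)·4.150²·sin(360°/12) = 51.67 mm²); After the difference (first − rest): starting from the 17.5×18 cube (315.00 mm²), the r=9.5 cylinder at (5, -2) partially overlaps it — only the 83.35 mm² overlap (of its 270.75 mm²) is removed, clipping the outline; the cone at (3, -3.5) misses the remaining region (no effect) — area = 231.65 mm²; the r=3 cylinder at (14, 3) contributes a regular 12-gon of circumradius 3 (area = (12/2)·3.000²·sin(360°/12) = 27.00 mm²); Subtracting the remaining from the first: starting from that combined region (231.65 mm²), the r=3 cylinder at (14, 3) partially overlaps it — only the 20.05 mm² overlap (of its 27.00 mm²) is removed, clipping the outline — area = 211.60 mm². At z = 3.2: the cube (footprint 17.5×18) is included at this height (area 315.00 mm²); the r=9.5 cylinder at (5, -2) contributes a regular 12-gon of circumradius 9.5 (area = (12/2)·9.500²·sin(360°/12) = 270.75 mm²); the cone at (3, -3.5): at t=0.700 of its height the radius interpolates to r₁+(r₂−r₁)t = 2.350, giving a regular 12-gon of that circumradius (area = (12/2)·2.350²·sin(360°/12) = 16.57 mm²); After the difference (first − rest): starting from the 17.5×18 cube (315.00 mm²), the r=9.5 cylinder at (5, -2) partially overlaps it — only the 83.35 mm² overlap (of its 270.75 mm²) is removed, clipping the outline; the cone at (3, -3.5) misses the remaining region (no effect) — area = 231.65 mm²; the cylinder at (14, 3): section is a regular 12-gon, circumradius r=3 (area = (12/2)·3.000²·sin(360°/12) = 27.00 mm²); Taking the first minus the rest: starting from the result so far (231.65 mm²), the r=3 cylinder at (14, 3) partially overlaps it — only the 20.05 mm² overlap (of its 27.00 mm²) is removed, clipping the outline — area = 211.60 mm². Checking containment: the cross-section at z = 3.2 is a subset of the cross-section at z = 0.8.

entirely on top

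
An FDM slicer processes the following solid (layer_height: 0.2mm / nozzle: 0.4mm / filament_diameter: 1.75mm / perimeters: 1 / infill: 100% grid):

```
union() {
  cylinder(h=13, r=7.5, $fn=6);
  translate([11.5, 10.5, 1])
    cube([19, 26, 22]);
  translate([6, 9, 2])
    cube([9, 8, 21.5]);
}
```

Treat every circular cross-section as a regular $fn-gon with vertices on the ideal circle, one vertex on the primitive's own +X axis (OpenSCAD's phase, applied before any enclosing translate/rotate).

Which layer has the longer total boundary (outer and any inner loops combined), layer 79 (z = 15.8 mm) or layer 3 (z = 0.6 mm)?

layer 79 (z = 15.8 mm)

Layer 79 (z = 15.8): the cylinder is absent (z outside [0, 13]); the cube at (11.5, 10.5) is present — its section is the full 19×26 rectangle (perimeter 90.00 mm); the cube at (6, 9) (footprint 9×8) is included at this height (perimeter 34.00 mm); Combining (union): the regions partially overlap (shared area 22.75 mm²), so the edge portions inside another operand are dropped and the merged outline is re-measured after clipping — boundary = 104.00 mm. So its perimeter = 104.00 mm. Layer 3 (z = 0.6): the r=7.5 cylinder gives a regular 6-gon of circumradius 7.5 (constant along its height) (perimeter = 2·6·7.500·sin(180°/6) = 45.00 mm); the cube at (11.5, 10.5) does not reach this height (z outside [1, 23]); the cube at (6, 9) does not reach this height (z outside [2, 23.5]); Combining (union): only the r=7.5 cylinder is present, so the union is just that shape — boundary = 45.00 mm. So its perimeter = 45.00 mm. Layer 79 is larger (104.00 vs 45.00 mm).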